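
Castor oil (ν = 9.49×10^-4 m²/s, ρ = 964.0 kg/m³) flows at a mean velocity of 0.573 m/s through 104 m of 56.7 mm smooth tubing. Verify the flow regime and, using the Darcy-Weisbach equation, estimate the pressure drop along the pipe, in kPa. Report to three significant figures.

Re = VD/ν = 0.573·0.05670/9.49×10^-4 = 34.2 → laminar (Re < 2300)
f = 64/Re = 1.869
h_f = f(L/D)V²/(2g) = 1.869·(104/0.05670)·0.573²/(2·9.81) = 57.38 m
Δp = ρg·h_f = 964.0·9.81·57.38 = 542.6 kPa

Δp ≈ 543 kPa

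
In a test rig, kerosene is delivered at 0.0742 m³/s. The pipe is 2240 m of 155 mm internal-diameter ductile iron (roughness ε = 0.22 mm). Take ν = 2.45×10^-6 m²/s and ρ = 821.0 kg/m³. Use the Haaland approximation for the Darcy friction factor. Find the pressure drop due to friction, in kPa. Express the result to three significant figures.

Δp ≈ 2040 kPa

V = 4Q/(πD²) = 4·0.0742/(π·0.155²) = 3.932 m/s
Re = VD/ν = 3.932·0.155/2.45×10^-6 = 2.49×10^5 → turbulent
ε/D = 0.22/155 = 0.00142
Haaland: f = 0.02227
h_f = f(L/D)V²/(2g) = 0.02227·(2240/0.155)·3.932²/(2·9.81) = 253.6 m
Δp = ρg·h_f = 821.0·9.81·253.6 = 2043 kPa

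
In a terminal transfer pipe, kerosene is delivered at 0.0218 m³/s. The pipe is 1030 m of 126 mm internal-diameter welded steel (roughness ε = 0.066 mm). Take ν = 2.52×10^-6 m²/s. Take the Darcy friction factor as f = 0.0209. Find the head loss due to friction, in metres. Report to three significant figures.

V = 4Q/(πD²) = 4·0.0218/(π·0.126²) = 1.748 m/s
h_f = f(L/D)V²/(2g) = 0.02090·(1030/0.126)·1.748²/(2·9.81) = 26.62 m

h_f ≈ 26.6 m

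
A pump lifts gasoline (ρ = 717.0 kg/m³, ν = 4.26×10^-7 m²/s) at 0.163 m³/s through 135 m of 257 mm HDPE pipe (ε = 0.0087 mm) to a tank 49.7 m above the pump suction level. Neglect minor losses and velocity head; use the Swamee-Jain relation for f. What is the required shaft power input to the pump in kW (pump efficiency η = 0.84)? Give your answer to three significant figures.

P_shaft ≈ 72.0 kW

V = 4Q/(πD²) = 3.142 m/s; Re = 1.90×10^6; ε/D = 3.39×10^-5; f = 0.01152
h_f = f(L/D)V²/2g = 3.046 m
Total head H = z + h_f = 49.7 + 3.046 = 52.75 m
P_hyd = ρgQH = 717.0·9.81·0.163·52.75 = 60.47 kW
P_shaft = P_hyd/η = 60.47/0.84 = 71.99 kW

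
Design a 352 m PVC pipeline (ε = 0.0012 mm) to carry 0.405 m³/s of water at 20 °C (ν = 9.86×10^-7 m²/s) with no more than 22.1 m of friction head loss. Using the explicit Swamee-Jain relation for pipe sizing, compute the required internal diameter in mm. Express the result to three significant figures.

D ≈ 299 mm

Swamee-Jain (Type III): D = 0.66·[ε^1.25·(LQ²/(gh_f))^4.75 + ν·Q^9.4·(L/(gh_f))^5.2]^0.04
LQ²/(gh_f) = 0.2663; L/(gh_f) = 1.624
Term 1 = ε^1.25·(…)^4.75 = 7.41×10^-11; Term 2 = ν·Q^9.4·(…)^5.2 = 2.50×10^-9
D = 0.66·(7.41×10^-11 + 2.50×10^-9)^0.04 = 0.2992 m = 299 mm
Check: V = 5.76 m/s, Re = 1.75×10^6, f = 0.01073, h_f = 21.3 m ≈ 22.1 m ✓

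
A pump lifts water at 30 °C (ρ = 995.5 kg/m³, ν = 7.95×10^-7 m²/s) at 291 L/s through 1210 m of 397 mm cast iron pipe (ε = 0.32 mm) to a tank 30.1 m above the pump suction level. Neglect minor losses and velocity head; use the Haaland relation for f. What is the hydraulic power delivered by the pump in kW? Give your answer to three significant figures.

P_hyd ≈ 132 kW

V = 4Q/(πD²) = 2.351 m/s; Re = 1.17×10^6; ε/D = 8.06×10^-4; f = 0.01895
h_f = f(L/D)V²/2g = 16.27 m
Total head H = z + h_f = 30.1 + 16.27 = 46.37 m
P_hyd = ρgQH = 995.5·9.81·0.291·46.37 = 131.8 kW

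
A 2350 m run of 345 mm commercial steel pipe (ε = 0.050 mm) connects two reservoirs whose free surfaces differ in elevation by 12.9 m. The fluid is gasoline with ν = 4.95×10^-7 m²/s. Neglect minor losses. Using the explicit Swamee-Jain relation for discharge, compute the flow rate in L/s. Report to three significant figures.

Swamee-Jain (Type II): Q = -0.965·√(gD⁵h_f/L)·ln[ε/(3.7D) + √(3.17ν²L/(gD³h_f))]
√(gD⁵h_f/L) = √(9.81·0.345⁵·12.9/2350) = 0.01622
ε/(3.7D) = 3.92×10^-5; √(3.17ν²L/(gD³h_f)) = 1.87×10^-5
Q = -0.965·0.01622·ln(5.791×10^-5) = 0.1527 m³/s
Check: V = 1.63 m/s, Re = 1.14×10^6, f = 0.01400, h_f = 13.0 m ≈ 12.9 m ✓

Q ≈ 153 L/s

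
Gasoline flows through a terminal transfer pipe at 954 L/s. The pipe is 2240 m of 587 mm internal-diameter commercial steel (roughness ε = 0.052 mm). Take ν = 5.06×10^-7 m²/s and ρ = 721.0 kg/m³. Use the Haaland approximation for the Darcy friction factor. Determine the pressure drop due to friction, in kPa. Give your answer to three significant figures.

V = 4Q/(πD²) = 4·0.954/(π·0.587²) = 3.525 m/s
Re = VD/ν = 3.525·0.587/5.06×10^-7 = 4.09×10^6 → turbulent
ε/D = 0.052/587 = 8.86×10^-5
Haaland: f = 0.01215
h_f = f(L/D)V²/(2g) = 0.01215·(2240/0.587)·3.525²/(2·9.81) = 29.36 m
Δp = ρg·h_f = 721.0·9.81·29.36 = 207.7 kPa

Δp ≈ 208 kPa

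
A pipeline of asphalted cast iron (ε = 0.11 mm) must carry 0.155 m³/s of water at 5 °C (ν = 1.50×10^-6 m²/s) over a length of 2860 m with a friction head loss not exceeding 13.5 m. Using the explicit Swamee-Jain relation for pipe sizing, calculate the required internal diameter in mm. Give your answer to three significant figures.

Swamee-Jain (Type III): D = 0.66·[ε^1.25·(LQ²/(gh_f))^4.75 + ν·Q^9.4·(L/(gh_f))^5.2]^0.04
LQ²/(gh_f) = 0.5188; L/(gh_f) = 21.60
Term 1 = ε^1.25·(…)^4.75 = 4.99×10^-7; Term 2 = ν·Q^9.4·(…)^5.2 = 3.19×10^-7
D = 0.66·(4.99×10^-7 + 3.19×10^-7)^0.04 = 0.3768 m = 377 mm
Check: V = 1.39 m/s, Re = 3.49×10^5, f = 0.01677, h_f = 12.5 m ≈ 13.5 m ✓

D ≈ 377 mm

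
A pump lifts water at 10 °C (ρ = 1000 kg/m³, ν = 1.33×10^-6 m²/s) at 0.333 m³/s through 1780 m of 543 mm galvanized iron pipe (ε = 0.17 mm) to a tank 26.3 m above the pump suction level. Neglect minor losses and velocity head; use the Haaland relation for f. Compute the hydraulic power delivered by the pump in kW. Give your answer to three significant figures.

P_hyd ≈ 104 kW

V = 4Q/(πD²) = 1.438 m/s; Re = 5.87×10^5; ε/D = 3.13×10^-4; f = 0.01611
h_f = f(L/D)V²/2g = 5.564 m
Total head H = z + h_f = 26.3 + 5.564 = 31.86 m
P_hyd = ρgQH = 1000·9.81·0.333·31.86 = 104.1 kW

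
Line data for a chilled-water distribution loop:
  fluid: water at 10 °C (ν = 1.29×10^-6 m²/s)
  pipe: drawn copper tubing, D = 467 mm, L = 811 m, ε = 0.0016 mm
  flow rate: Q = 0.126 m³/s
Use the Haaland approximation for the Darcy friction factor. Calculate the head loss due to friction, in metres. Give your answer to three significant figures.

V = 4Q/(πD²) = 4·0.126/(π·0.467²) = 0.7356 m/s
Re = VD/ν = 0.7356·0.467/1.29×10^-6 = 2.66×10^5 → turbulent
ε/D = 0.0016/467 = 3.43×10^-6
Haaland: f = 0.01469
h_f = f(L/D)V²/(2g) = 0.01469·(811/0.467)·0.7356²/(2·9.81) = 0.7038 m

h_f ≈ 0.704 m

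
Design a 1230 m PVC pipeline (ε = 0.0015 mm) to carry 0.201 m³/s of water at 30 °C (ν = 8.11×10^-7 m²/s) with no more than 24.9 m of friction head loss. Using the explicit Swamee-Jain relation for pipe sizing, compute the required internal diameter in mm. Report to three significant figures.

D ≈ 289 mm

Swamee-Jain (Type III): D = 0.66·[ε^1.25·(LQ²/(gh_f))^4.75 + ν·Q^9.4·(L/(gh_f))^5.2]^0.04
LQ²/(gh_f) = 0.2034; L/(gh_f) = 5.035
Term 1 = ε^1.25·(…)^4.75 = 2.72×10^-11; Term 2 = ν·Q^9.4·(…)^5.2 = 1.02×10^-9
D = 0.66·(2.72×10^-11 + 1.02×10^-9)^0.04 = 0.2887 m = 289 mm
Check: V = 3.07 m/s, Re = 1.09×10^6, f = 0.01157, h_f = 23.7 m ≈ 24.9 m ✓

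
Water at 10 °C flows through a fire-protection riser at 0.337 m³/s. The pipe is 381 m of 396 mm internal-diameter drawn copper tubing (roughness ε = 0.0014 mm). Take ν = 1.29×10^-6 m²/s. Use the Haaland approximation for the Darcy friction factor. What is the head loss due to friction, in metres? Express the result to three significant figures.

V = 4Q/(πD²) = 4·0.337/(π·0.396²) = 2.736 m/s
Re = VD/ν = 2.736·0.396/1.29×10^-6 = 8.40×10^5 → turbulent
ε/D = 0.0014/396 = 3.54×10^-6
Haaland: f = 0.01199
h_f = f(L/D)V²/(2g) = 0.01199·(381/0.396)·2.736²/(2·9.81) = 4.400 m

h_f ≈ 4.40 m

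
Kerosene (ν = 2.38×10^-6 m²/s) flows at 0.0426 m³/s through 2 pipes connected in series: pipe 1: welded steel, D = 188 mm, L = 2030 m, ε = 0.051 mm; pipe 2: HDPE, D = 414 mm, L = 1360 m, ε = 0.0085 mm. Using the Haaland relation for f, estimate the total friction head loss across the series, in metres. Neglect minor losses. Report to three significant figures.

Pipe 1: V = 1.535 m/s, Re = 1.21×10^5, ε/D = 2.71×10^-4, f = 0.01852, h_1 = f(L/D)V²/2g = 24.00 m
Pipe 2: V = 0.3165 m/s, Re = 5.50×10^4, ε/D = 2.05×10^-5, f = 0.02032, h_2 = f(L/D)V²/2g = 0.3408 m
Series → Q common, losses add: H = Σh = 24.34 m

H ≈ 24.3 m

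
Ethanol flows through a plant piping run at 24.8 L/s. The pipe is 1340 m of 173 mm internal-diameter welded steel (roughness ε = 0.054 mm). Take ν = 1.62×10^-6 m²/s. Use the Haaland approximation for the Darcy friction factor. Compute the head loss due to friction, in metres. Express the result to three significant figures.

h_f ≈ 8.31 m

V = 4Q/(πD²) = 4·0.0248/(π·0.173²) = 1.055 m/s
Re = VD/ν = 1.055·0.173/1.62×10^-6 = 1.13×10^5 → turbulent
ε/D = 0.054/173 = 3.12×10^-4
Haaland: f = 0.01891
h_f = f(L/D)V²/(2g) = 0.01891·(1340/0.173)·1.055²/(2·9.81) = 8.312 m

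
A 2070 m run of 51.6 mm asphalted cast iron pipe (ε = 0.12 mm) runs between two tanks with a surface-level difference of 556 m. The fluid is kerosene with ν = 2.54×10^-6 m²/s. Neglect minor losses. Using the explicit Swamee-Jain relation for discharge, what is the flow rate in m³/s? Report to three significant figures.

Swamee-Jain (Type II): Q = -0.965·√(gD⁵h_f/L)·ln[ε/(3.7D) + √(3.17ν²L/(gD³h_f))]
√(gD⁵h_f/L) = √(9.81·0.0516⁵·556/2070) = 9.818×10^-4
ε/(3.7D) = 6.29×10^-4; √(3.17ν²L/(gD³h_f)) = 2.38×10^-4
Q = -0.965·9.818×10^-4·ln(8.662×10^-4) = 0.006681 m³/s
Check: V = 3.19 m/s, Re = 6.49×10^4, f = 0.02692, h_f = 562 m ≈ 556 m ✓

Q ≈ 0.00668 m³/s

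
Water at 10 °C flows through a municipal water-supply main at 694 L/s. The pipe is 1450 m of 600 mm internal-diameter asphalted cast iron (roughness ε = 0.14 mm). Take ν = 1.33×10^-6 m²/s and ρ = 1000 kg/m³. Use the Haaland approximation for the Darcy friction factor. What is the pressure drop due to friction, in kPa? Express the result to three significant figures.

Δp ≈ 108 kPa

V = 4Q/(πD²) = 4·0.694/(π·0.600²) = 2.455 m/s
Re = VD/ν = 2.455·0.600/1.33×10^-6 = 1.11×10^6 → turbulent
ε/D = 0.14/600 = 2.33×10^-4
Haaland: f = 0.01489
h_f = f(L/D)V²/(2g) = 0.01489·(1450/0.600)·2.455²/(2·9.81) = 11.05 m
Δp = ρg·h_f = 1000·9.81·11.05 = 108.4 kPa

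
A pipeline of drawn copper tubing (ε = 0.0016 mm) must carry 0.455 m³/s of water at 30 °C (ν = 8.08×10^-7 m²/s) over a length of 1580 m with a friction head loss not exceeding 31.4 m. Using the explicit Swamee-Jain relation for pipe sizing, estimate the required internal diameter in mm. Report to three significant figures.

Swamee-Jain (Type III): D = 0.66·[ε^1.25·(LQ²/(gh_f))^4.75 + ν·Q^9.4·(L/(gh_f))^5.2]^0.04
LQ²/(gh_f) = 1.062; L/(gh_f) = 5.129
Term 1 = ε^1.25·(…)^4.75 = 7.57×10^-8; Term 2 = ν·Q^9.4·(…)^5.2 = 2.43×10^-6
D = 0.66·(7.57×10^-8 + 2.43×10^-6)^0.04 = 0.3940 m = 394 mm
Check: V = 3.73 m/s, Re = 1.82×10^6, f = 0.01067, h_f = 30.4 m ≈ 31.4 m ✓

D ≈ 394 mm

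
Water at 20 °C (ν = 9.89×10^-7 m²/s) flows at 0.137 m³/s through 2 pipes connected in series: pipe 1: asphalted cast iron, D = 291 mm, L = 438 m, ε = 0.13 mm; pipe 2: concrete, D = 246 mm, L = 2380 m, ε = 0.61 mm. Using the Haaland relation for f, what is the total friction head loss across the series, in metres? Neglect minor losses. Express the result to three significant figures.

Pipe 1: V = 2.060 m/s, Re = 6.06×10^5, ε/D = 4.47×10^-4, f = 0.01708, h_1 = f(L/D)V²/2g = 5.560 m
Pipe 2: V = 2.882 m/s, Re = 7.17×10^5, ε/D = 0.00248, f = 0.02506, h_2 = f(L/D)V²/2g = 102.7 m
Series → Q common, losses add: H = Σh = 108.2 m

H ≈ 108 m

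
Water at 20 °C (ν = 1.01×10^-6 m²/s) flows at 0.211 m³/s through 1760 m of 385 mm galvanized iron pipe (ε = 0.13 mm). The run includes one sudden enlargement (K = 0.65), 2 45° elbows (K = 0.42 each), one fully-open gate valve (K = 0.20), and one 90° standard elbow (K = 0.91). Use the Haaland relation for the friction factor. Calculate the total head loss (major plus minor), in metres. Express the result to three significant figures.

V = 4Q/(πD²) = 1.812 m/s; V²/2g = 0.1674 m
Re = 6.91×10^5, ε/D = 3.38×10^-4 → f = 0.01617 (Haaland)
Major: h_f = f(L/D)·V²/2g = 0.01617·4571·0.1674 = 12.38 m
Minor: ΣK = 2.60; h_m = ΣK·V²/2g = 0.4353 m
Total H_L = 12.38 + 0.4353 = 12.81 m

H_L ≈ 12.8 m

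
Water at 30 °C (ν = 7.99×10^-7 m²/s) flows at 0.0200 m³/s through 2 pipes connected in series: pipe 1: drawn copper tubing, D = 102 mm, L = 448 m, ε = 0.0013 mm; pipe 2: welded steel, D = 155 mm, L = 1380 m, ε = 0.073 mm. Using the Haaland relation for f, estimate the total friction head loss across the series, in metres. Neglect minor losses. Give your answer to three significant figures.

H ≈ 28.6 m

Pipe 1: V = 2.448 m/s, Re = 3.12×10^5, ε/D = 1.27×10^-5, f = 0.01434, h_1 = f(L/D)V²/2g = 19.23 m
Pipe 2: V = 1.060 m/s, Re = 2.06×10^5, ε/D = 4.71×10^-4, f = 0.01844, h_2 = f(L/D)V²/2g = 9.400 m
Series → Q common, losses add: H = Σh = 28.63 m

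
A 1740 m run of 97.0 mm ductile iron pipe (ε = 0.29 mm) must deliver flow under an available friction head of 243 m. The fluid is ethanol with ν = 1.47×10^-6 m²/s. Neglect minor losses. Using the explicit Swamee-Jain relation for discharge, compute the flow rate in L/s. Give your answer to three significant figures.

Swamee-Jain (Type II): Q = -0.965·√(gD⁵h_f/L)·ln[ε/(3.7D) + √(3.17ν²L/(gD³h_f))]
√(gD⁵h_f/L) = √(9.81·0.0970⁵·243/1740) = 0.003430
ε/(3.7D) = 8.08×10^-4; √(3.17ν²L/(gD³h_f)) = 7.40×10^-5
Q = -0.965·0.003430·ln(8.820×10^-4) = 0.02328 m³/s
Check: V = 3.15 m/s, Re = 2.08×10^5, f = 0.02697, h_f = 245 m ≈ 243 m ✓

Q ≈ 23.3 L/s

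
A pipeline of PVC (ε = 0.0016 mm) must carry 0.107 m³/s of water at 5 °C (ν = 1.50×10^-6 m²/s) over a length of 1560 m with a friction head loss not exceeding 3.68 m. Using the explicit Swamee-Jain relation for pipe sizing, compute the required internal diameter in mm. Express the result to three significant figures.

D ≈ 365 mm

Swamee-Jain (Type III): D = 0.66·[ε^1.25·(LQ²/(gh_f))^4.75 + ν·Q^9.4·(L/(gh_f))^5.2]^0.04
LQ²/(gh_f) = 0.4947; L/(gh_f) = 43.21
Term 1 = ε^1.25·(…)^4.75 = 2.01×10^-9; Term 2 = ν·Q^9.4·(…)^5.2 = 3.61×10^-7
D = 0.66·(2.01×10^-9 + 3.61×10^-7)^0.04 = 0.3647 m = 365 mm
Check: V = 1.02 m/s, Re = 2.49×10^5, f = 0.01494, h_f = 3.42 m ≈ 3.68 m ✓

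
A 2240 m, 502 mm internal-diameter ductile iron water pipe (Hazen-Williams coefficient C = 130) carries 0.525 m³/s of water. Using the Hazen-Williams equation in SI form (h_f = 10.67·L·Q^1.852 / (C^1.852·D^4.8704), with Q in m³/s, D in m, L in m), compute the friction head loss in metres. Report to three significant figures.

h_f ≈ 25.3 m

h_f = 10.67·2240·0.525^1.852 / (130^1.852·0.502^4.8704) = 25.28 m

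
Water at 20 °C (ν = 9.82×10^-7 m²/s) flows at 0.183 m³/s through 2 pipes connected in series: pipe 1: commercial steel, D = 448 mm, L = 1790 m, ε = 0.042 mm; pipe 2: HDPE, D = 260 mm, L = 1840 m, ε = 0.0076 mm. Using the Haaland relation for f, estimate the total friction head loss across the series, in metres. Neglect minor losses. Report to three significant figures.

H ≈ 56.5 m

Pipe 1: V = 1.161 m/s, Re = 5.30×10^5, ε/D = 9.38×10^-5, f = 0.01410, h_1 = f(L/D)V²/2g = 3.869 m
Pipe 2: V = 3.447 m/s, Re = 9.13×10^5, ε/D = 2.92×10^-5, f = 0.01229, h_2 = f(L/D)V²/2g = 52.65 m
Series → Q common, losses add: H = Σh = 56.52 m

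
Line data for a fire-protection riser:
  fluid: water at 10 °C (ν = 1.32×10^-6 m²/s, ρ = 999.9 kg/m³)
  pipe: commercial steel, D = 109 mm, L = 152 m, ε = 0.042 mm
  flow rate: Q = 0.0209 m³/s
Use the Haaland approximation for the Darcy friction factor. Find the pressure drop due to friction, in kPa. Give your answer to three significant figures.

V = 4Q/(πD²) = 4·0.0209/(π·0.109²) = 2.240 m/s
Re = VD/ν = 2.240·0.109/1.32×10^-6 = 1.85×10^5 → turbulent
ε/D = 0.042/109 = 3.85×10^-4
Haaland: f = 0.01815
h_f = f(L/D)V²/(2g) = 0.01815·(152/0.109)·2.240²/(2·9.81) = 6.473 m
Δp = ρg·h_f = 999.9·9.81·6.473 = 63.49 kPa

Δp ≈ 63.5 kPa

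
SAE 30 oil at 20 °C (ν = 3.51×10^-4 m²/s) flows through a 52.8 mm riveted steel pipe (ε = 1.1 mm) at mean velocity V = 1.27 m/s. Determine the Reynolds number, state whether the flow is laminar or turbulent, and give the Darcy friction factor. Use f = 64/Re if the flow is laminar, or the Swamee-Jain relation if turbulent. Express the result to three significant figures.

Re = VD/ν = 1.270·0.0528/3.51×10^-4 = 191
Re < 2300 → laminar → f = 64/Re = 0.3350

Re ≈ 191; laminar; f = 64/Re ≈ 0.335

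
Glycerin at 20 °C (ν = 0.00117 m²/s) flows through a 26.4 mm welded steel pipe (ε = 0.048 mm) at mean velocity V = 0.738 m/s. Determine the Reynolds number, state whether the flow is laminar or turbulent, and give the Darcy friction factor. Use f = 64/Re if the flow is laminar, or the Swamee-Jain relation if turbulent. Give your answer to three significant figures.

Re ≈ 16.7; laminar; f = 64/Re ≈ 3.84

Re = VD/ν = 0.7380·0.0264/0.00117 = 16.7
Re < 2300 → laminar → f = 64/Re = 3.843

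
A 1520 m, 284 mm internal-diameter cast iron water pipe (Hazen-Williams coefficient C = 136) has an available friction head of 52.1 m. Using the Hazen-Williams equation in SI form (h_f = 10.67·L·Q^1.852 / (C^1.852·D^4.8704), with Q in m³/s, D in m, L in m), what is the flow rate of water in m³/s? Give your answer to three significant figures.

Q ≈ 0.224 m³/s

Rearranging: Q = [h_f·C^1.852·D^4.8704 / (10.67·L)]^(1/1.852)
Q = [52.1·136^1.852·0.284^4.8704 / (10.67·1520)]^0.540 = 0.2237 m³/s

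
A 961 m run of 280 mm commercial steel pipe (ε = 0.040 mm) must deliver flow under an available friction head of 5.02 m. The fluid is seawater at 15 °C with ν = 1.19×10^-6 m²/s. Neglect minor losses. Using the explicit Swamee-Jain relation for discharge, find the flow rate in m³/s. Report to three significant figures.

Swamee-Jain (Type II): Q = -0.965·√(gD⁵h_f/L)·ln[ε/(3.7D) + √(3.17ν²L/(gD³h_f))]
√(gD⁵h_f/L) = √(9.81·0.280⁵·5.02/961) = 0.009391
ε/(3.7D) = 3.86×10^-5; √(3.17ν²L/(gD³h_f)) = 6.32×10^-5
Q = -0.965·0.009391·ln(1.018×10^-4) = 0.08331 m³/s
Check: V = 1.35 m/s, Re = 3.18×10^5, f = 0.01571, h_f = 5.03 m ≈ 5.02 m ✓

Q ≈ 0.0833 m³/s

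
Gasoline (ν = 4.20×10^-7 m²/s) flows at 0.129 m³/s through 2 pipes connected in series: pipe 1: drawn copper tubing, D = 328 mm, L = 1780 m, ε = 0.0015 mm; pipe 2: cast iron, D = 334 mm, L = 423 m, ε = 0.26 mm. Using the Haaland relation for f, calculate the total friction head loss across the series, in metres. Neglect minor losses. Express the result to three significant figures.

Pipe 1: V = 1.527 m/s, Re = 1.19×10^6, ε/D = 4.57×10^-6, f = 0.01134, h_1 = f(L/D)V²/2g = 7.310 m
Pipe 2: V = 1.472 m/s, Re = 1.17×10^6, ε/D = 7.78×10^-4, f = 0.01880, h_2 = f(L/D)V²/2g = 2.631 m
Series → Q common, losses add: H = Σh = 9.941 m

H ≈ 9.94 m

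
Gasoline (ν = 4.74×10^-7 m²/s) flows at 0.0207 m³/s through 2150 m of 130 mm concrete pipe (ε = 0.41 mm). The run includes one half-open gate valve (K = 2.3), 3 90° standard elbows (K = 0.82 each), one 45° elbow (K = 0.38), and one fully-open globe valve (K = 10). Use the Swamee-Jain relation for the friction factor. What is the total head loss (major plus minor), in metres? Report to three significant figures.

H_L ≈ 57.2 m

V = 4Q/(πD²) = 1.560 m/s; V²/2g = 0.1240 m
Re = 4.28×10^5, ε/D = 0.00315 → f = 0.02696 (Swamee-Jain)
Major: h_f = f(L/D)·V²/2g = 0.02696·16538·0.1240 = 55.28 m
Minor: ΣK = 15.1; h_m = ΣK·V²/2g = 1.877 m
Total H_L = 55.28 + 1.877 = 57.15 m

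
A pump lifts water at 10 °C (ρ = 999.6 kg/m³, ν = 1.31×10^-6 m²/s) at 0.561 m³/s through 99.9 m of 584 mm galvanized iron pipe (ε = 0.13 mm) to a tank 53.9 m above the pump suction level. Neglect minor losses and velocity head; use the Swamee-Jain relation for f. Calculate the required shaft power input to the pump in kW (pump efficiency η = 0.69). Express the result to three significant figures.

P_shaft ≈ 434 kW

V = 4Q/(πD²) = 2.094 m/s; Re = 9.34×10^5; ε/D = 2.23×10^-4; f = 0.01507
h_f = f(L/D)V²/2g = 0.5762 m
Total head H = z + h_f = 53.9 + 0.5762 = 54.48 m
P_hyd = ρgQH = 999.6·9.81·0.561·54.48 = 299.7 kW
P_shaft = P_hyd/η = 299.7/0.69 = 434.3 kW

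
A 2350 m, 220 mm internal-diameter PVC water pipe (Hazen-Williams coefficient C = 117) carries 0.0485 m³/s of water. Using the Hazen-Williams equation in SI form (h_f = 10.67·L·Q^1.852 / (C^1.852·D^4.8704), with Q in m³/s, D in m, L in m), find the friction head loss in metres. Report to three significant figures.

h_f = 10.67·2350·0.0485^1.852 / (117^1.852·0.220^4.8704) = 21.76 m

h_f ≈ 21.8 m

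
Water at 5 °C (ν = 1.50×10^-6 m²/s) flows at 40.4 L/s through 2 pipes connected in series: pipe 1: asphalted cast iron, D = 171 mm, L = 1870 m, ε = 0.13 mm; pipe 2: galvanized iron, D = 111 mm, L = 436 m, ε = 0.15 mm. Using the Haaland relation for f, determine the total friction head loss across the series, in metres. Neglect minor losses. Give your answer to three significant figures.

Pipe 1: V = 1.759 m/s, Re = 2.01×10^5, ε/D = 7.60×10^-4, f = 0.01990, h_1 = f(L/D)V²/2g = 34.32 m
Pipe 2: V = 4.175 m/s, Re = 3.09×10^5, ε/D = 0.00135, f = 0.02187, h_2 = f(L/D)V²/2g = 76.33 m
Series → Q common, losses add: H = Σh = 110.6 m

H ≈ 111 m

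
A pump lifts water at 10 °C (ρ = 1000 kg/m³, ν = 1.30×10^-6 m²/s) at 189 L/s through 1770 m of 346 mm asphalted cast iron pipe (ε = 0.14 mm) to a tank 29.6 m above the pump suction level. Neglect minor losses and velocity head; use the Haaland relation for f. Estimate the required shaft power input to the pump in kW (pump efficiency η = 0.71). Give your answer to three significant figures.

V = 4Q/(πD²) = 2.010 m/s; Re = 5.35×10^5; ε/D = 4.05×10^-4; f = 0.01688
h_f = f(L/D)V²/2g = 17.79 m
Total head H = z + h_f = 29.6 + 17.79 = 47.39 m
P_hyd = ρgQH = 1000·9.81·0.189·47.39 = 87.86 kW
P_shaft = P_hyd/η = 87.86/0.71 = 123.7 kW

P_shaft ≈ 124 kW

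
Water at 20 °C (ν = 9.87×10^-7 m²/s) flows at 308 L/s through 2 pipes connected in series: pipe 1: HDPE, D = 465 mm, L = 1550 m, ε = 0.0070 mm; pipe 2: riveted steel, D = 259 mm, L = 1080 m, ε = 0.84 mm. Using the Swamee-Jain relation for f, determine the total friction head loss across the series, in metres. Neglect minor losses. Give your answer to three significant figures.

H ≈ 202 m

Pipe 1: V = 1.814 m/s, Re = 8.54×10^5, ε/D = 1.51×10^-5, f = 0.01225, h_1 = f(L/D)V²/2g = 6.847 m
Pipe 2: V = 5.846 m/s, Re = 1.53×10^6, ε/D = 0.00324, f = 0.02688, h_2 = f(L/D)V²/2g = 195.3 m
Series → Q common, losses add: H = Σh = 202.1 m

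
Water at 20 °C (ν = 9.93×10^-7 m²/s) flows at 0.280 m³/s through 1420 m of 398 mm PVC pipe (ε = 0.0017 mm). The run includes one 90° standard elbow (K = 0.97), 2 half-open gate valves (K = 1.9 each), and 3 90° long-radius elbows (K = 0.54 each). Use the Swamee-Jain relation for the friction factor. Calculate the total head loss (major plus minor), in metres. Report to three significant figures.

H_L ≈ 12.6 m

V = 4Q/(πD²) = 2.251 m/s; V²/2g = 0.2582 m
Re = 9.02×10^5, ε/D = 4.27×10^-6 → f = 0.01191 (Swamee-Jain)
Major: h_f = f(L/D)·V²/2g = 0.01191·3568·0.2582 = 10.97 m
Minor: ΣK = 6.39; h_m = ΣK·V²/2g = 1.650 m
Total H_L = 10.97 + 1.650 = 12.62 m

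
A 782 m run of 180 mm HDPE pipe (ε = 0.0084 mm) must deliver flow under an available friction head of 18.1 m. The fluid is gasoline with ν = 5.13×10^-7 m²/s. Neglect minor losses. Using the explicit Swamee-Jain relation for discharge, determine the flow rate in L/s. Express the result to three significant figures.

Q ≈ 64.4 L/s

Swamee-Jain (Type II): Q = -0.965·√(gD⁵h_f/L)·ln[ε/(3.7D) + √(3.17ν²L/(gD³h_f))]
√(gD⁵h_f/L) = √(9.81·0.180⁵·18.1/782) = 0.006550
ε/(3.7D) = 1.26×10^-5; √(3.17ν²L/(gD³h_f)) = 2.51×10^-5
Q = -0.965·0.006550·ln(3.771×10^-5) = 0.06438 m³/s
Check: V = 2.53 m/s, Re = 8.88×10^5, f = 0.01280, h_f = 18.1 m ≈ 18.1 m ✓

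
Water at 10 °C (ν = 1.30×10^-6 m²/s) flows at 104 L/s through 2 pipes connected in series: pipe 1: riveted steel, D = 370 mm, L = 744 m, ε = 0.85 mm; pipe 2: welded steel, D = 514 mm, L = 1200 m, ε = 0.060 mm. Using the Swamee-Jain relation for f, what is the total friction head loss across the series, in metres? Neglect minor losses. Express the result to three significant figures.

H ≈ 2.90 m

Pipe 1: V = 0.9673 m/s, Re = 2.75×10^5, ε/D = 0.00230, f = 0.02506, h_1 = f(L/D)V²/2g = 2.403 m
Pipe 2: V = 0.5012 m/s, Re = 1.98×10^5, ε/D = 1.17×10^-4, f = 0.01654, h_2 = f(L/D)V²/2g = 0.4945 m
Series → Q common, losses add: H = Σh = 2.897 m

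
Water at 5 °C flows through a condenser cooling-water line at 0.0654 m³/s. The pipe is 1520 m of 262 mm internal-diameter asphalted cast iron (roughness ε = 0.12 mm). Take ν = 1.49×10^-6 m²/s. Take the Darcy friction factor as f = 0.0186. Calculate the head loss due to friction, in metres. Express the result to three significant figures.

V = 4Q/(πD²) = 4·0.0654/(π·0.262²) = 1.213 m/s
h_f = f(L/D)V²/(2g) = 0.01860·(1520/0.262)·1.213²/(2·9.81) = 8.093 m

h_f ≈ 8.09 m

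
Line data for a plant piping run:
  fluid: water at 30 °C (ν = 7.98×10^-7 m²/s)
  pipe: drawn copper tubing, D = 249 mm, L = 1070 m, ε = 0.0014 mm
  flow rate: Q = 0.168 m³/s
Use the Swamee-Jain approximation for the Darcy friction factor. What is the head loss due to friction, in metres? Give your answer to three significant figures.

V = 4Q/(πD²) = 4·0.168/(π·0.249²) = 3.450 m/s
Re = VD/ν = 3.450·0.249/7.98×10^-7 = 1.08×10^6 → turbulent
ε/D = 0.0014/249 = 5.62×10^-6
Swamee-Jain: f = 0.01161
h_f = f(L/D)V²/(2g) = 0.01161·(1070/0.249)·3.450²/(2·9.81) = 30.27 m

h_f ≈ 30.3 m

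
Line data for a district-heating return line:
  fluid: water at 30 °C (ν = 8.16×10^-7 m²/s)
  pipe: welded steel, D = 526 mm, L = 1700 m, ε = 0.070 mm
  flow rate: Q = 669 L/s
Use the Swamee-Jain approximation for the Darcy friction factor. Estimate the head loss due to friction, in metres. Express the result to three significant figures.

h_f ≈ 21.0 m

V = 4Q/(πD²) = 4·0.669/(π·0.526²) = 3.079 m/s
Re = VD/ν = 3.079·0.526/8.16×10^-7 = 1.98×10^6 → turbulent
ε/D = 0.070/526 = 1.33×10^-4
Swamee-Jain: f = 0.01342
h_f = f(L/D)V²/(2g) = 0.01342·(1700/0.526)·3.079²/(2·9.81) = 20.95 m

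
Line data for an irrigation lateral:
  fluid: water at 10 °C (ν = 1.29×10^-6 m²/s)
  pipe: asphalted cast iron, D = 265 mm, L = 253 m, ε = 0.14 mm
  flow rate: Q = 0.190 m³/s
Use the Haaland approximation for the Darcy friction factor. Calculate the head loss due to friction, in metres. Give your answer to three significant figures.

h_f ≈ 10.1 m

V = 4Q/(πD²) = 4·0.190/(π·0.265²) = 3.445 m/s
Re = VD/ν = 3.445·0.265/1.29×10^-6 = 7.08×10^5 → turbulent
ε/D = 0.14/265 = 5.28×10^-4
Haaland: f = 0.01753
h_f = f(L/D)V²/(2g) = 0.01753·(253/0.265)·3.445²/(2·9.81) = 10.12 m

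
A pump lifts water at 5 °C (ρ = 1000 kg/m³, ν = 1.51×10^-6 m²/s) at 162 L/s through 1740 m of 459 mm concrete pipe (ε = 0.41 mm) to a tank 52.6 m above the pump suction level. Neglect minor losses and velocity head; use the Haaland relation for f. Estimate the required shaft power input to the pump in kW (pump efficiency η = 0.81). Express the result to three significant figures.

P_shaft ≈ 110 kW

V = 4Q/(πD²) = 0.9790 m/s; Re = 2.98×10^5; ε/D = 8.93×10^-4; f = 0.02007
h_f = f(L/D)V²/2g = 3.717 m
Total head H = z + h_f = 52.6 + 3.717 = 56.32 m
P_hyd = ρgQH = 1000·9.81·0.162·56.32 = 89.50 kW
P_shaft = P_hyd/η = 89.50/0.81 = 110.5 kW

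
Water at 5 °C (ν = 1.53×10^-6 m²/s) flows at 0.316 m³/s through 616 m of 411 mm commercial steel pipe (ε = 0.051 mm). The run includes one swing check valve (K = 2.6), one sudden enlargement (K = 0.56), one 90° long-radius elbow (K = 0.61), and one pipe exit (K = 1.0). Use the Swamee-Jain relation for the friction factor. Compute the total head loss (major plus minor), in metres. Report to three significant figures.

V = 4Q/(πD²) = 2.382 m/s; V²/2g = 0.2892 m
Re = 6.40×10^5, ε/D = 1.24×10^-4 → f = 0.01438 (Swamee-Jain)
Major: h_f = f(L/D)·V²/2g = 0.01438·1499·0.2892 = 6.232 m
Minor: ΣK = 4.77; h_m = ΣK·V²/2g = 1.379 m
Total H_L = 6.232 + 1.379 = 7.612 m

H_L ≈ 7.61 m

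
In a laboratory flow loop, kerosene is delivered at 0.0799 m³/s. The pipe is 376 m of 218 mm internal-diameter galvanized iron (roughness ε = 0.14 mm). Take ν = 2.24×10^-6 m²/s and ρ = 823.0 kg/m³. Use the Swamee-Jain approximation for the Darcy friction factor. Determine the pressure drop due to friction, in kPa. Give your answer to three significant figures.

Δp ≈ 63.7 kPa

V = 4Q/(πD²) = 4·0.0799/(π·0.218²) = 2.141 m/s
Re = VD/ν = 2.141·0.218/2.24×10^-6 = 2.08×10^5 → turbulent
ε/D = 0.14/218 = 6.42×10^-4
Swamee-Jain: f = 0.01958
h_f = f(L/D)V²/(2g) = 0.01958·(376/0.218)·2.141²/(2·9.81) = 7.889 m
Δp = ρg·h_f = 823.0·9.81·7.889 = 63.69 kPa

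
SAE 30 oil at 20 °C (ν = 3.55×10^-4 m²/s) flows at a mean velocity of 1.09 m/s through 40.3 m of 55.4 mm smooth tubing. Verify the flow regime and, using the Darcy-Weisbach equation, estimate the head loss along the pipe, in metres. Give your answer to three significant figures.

Re = VD/ν = 1.09·0.05540/3.55×10^-4 = 170 → laminar (Re < 2300)
f = 64/Re = 0.3762
h_f = f(L/D)V²/(2g) = 0.3762·(40.3/0.05540)·1.09²/(2·9.81) = 16.57 m

h_f ≈ 16.6 m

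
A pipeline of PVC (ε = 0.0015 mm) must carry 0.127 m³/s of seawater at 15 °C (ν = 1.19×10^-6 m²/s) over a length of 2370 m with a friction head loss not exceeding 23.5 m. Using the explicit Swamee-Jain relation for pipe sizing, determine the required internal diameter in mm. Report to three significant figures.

D ≈ 286 mm

Swamee-Jain (Type III): D = 0.66·[ε^1.25·(LQ²/(gh_f))^4.75 + ν·Q^9.4·(L/(gh_f))^5.2]^0.04
LQ²/(gh_f) = 0.1658; L/(gh_f) = 10.28
Term 1 = ε^1.25·(…)^4.75 = 1.03×10^-11; Term 2 = ν·Q^9.4·(…)^5.2 = 8.20×10^-10
D = 0.66·(1.03×10^-11 + 8.20×10^-10)^0.04 = 0.2860 m = 286 mm
Check: V = 1.98 m/s, Re = 4.75×10^5, f = 0.01329, h_f = 22.0 m ≈ 23.5 m ✓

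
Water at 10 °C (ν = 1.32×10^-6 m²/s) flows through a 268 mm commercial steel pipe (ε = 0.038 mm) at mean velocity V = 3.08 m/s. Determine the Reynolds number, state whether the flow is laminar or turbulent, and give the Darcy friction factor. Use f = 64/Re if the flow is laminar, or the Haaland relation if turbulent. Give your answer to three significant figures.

Re ≈ 6.25×10^5; turbulent; f ≈ 0.0144

Re = VD/ν = 3.080·0.268/1.32×10^-6 = 6.25×10^5
Re > 4000 → turbulent; ε/D = 1.42×10^-4
Haaland: f = 0.01441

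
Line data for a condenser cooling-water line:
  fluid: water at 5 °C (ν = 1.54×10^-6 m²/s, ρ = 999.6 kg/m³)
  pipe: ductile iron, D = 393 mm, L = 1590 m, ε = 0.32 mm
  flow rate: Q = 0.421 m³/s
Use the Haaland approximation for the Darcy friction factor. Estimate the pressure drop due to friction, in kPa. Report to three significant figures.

Δp ≈ 465 kPa

V = 4Q/(πD²) = 4·0.421/(π·0.393²) = 3.471 m/s
Re = VD/ν = 3.471·0.393/1.54×10^-6 = 8.86×10^5 → turbulent
ε/D = 0.32/393 = 8.14×10^-4
Haaland: f = 0.01907
h_f = f(L/D)V²/(2g) = 0.01907·(1590/0.393)·3.471²/(2·9.81) = 47.38 m
Δp = ρg·h_f = 999.6·9.81·47.38 = 464.6 kPa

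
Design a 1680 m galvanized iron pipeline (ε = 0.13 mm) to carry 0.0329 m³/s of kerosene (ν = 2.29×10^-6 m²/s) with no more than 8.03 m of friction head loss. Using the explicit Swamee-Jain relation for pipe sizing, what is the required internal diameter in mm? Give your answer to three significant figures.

D ≈ 212 mm

Swamee-Jain (Type III): D = 0.66·[ε^1.25·(LQ²/(gh_f))^4.75 + ν·Q^9.4·(L/(gh_f))^5.2]^0.04
LQ²/(gh_f) = 0.02308; L/(gh_f) = 21.33
Term 1 = ε^1.25·(…)^4.75 = 2.33×10^-13; Term 2 = ν·Q^9.4·(…)^5.2 = 2.15×10^-13
D = 0.66·(2.33×10^-13 + 2.15×10^-13)^0.04 = 0.2116 m = 212 mm
Check: V = 0.935 m/s, Re = 8.64×10^4, f = 0.02127, h_f = 7.53 m ≈ 8.03 m ✓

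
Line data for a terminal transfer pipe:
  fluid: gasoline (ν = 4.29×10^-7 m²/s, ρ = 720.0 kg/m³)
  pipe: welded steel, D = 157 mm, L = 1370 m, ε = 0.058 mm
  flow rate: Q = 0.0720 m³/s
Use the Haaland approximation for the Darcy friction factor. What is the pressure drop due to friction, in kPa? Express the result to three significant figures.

V = 4Q/(πD²) = 4·0.0720/(π·0.157²) = 3.719 m/s
Re = VD/ν = 3.719·0.157/4.29×10^-7 = 1.36×10^6 → turbulent
ε/D = 0.058/157 = 3.69×10^-4
Haaland: f = 0.01606
h_f = f(L/D)V²/(2g) = 0.01606·(1370/0.157)·3.719²/(2·9.81) = 98.80 m
Δp = ρg·h_f = 720.0·9.81·98.80 = 697.8 kPa

Δp ≈ 698 kPa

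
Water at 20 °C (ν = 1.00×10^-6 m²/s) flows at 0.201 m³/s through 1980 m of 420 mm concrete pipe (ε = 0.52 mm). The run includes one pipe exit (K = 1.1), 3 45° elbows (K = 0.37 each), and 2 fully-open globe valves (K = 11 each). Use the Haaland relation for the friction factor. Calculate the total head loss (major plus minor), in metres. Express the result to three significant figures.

H_L ≈ 13.3 m

V = 4Q/(πD²) = 1.451 m/s; V²/2g = 0.1073 m
Re = 6.09×10^5, ε/D = 0.00124 → f = 0.02111 (Haaland)
Major: h_f = f(L/D)·V²/2g = 0.02111·4714·0.1073 = 10.68 m
Minor: ΣK = 24.2; h_m = ΣK·V²/2g = 2.597 m
Total H_L = 10.68 + 2.597 = 13.27 m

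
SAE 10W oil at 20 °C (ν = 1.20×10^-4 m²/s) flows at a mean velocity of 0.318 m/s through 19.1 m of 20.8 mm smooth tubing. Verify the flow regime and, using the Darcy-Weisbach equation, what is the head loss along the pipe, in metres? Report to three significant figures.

h_f ≈ 5.50 m

Re = VD/ν = 0.318·0.02080/1.20×10^-4 = 55.1 → laminar (Re < 2300)
f = 64/Re = 1.161
h_f = f(L/D)V²/(2g) = 1.161·(19.1/0.02080)·0.318²/(2·9.81) = 5.495 m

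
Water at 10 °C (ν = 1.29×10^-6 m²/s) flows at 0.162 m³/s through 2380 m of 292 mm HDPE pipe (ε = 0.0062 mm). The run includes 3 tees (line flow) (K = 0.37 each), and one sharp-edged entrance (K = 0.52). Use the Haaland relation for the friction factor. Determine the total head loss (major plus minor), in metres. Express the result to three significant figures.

V = 4Q/(πD²) = 2.419 m/s; V²/2g = 0.2983 m
Re = 5.48×10^5, ε/D = 2.12×10^-5 → f = 0.01312 (Haaland)
Major: h_f = f(L/D)·V²/2g = 0.01312·8151·0.2983 = 31.90 m
Minor: ΣK = 1.63; h_m = ΣK·V²/2g = 0.4862 m
Total H_L = 31.90 + 0.4862 = 32.38 m

H_L ≈ 32.4 m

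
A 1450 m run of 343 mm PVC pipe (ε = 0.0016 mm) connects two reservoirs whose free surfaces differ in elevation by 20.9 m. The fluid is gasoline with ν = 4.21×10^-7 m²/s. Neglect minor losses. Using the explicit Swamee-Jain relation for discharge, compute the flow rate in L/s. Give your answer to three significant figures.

Q ≈ 285 L/s

Swamee-Jain (Type II): Q = -0.965·√(gD⁵h_f/L)·ln[ε/(3.7D) + √(3.17ν²L/(gD³h_f))]
√(gD⁵h_f/L) = √(9.81·0.343⁵·20.9/1450) = 0.02591
ε/(3.7D) = 1.26×10^-6; √(3.17ν²L/(gD³h_f)) = 9.92×10^-6
Q = -0.965·0.02591·ln(1.118×10^-5) = 0.2851 m³/s
Check: V = 3.08 m/s, Re = 2.51×10^6, f = 0.01020, h_f = 20.9 m ≈ 20.9 m ✓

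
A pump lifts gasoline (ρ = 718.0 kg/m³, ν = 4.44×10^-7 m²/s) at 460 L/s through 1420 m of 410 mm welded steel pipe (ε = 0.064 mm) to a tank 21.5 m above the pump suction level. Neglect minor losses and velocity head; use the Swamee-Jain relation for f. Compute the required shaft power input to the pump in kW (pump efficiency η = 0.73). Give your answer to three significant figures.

P_shaft ≈ 224 kW

V = 4Q/(πD²) = 3.484 m/s; Re = 3.22×10^6; ε/D = 1.56×10^-4; f = 0.01352
h_f = f(L/D)V²/2g = 28.98 m
Total head H = z + h_f = 21.5 + 28.98 = 50.48 m
P_hyd = ρgQH = 718.0·9.81·0.460·50.48 = 163.6 kW
P_shaft = P_hyd/η = 163.6/0.73 = 224.1 kW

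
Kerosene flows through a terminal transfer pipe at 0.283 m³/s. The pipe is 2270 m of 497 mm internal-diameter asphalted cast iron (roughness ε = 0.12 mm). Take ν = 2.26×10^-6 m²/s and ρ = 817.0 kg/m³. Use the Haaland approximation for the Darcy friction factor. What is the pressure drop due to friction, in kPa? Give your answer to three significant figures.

Δp ≈ 64.6 kPa

V = 4Q/(πD²) = 4·0.283/(π·0.497²) = 1.459 m/s
Re = VD/ν = 1.459·0.497/2.26×10^-6 = 3.21×10^5 → turbulent
ε/D = 0.12/497 = 2.41×10^-4
Haaland: f = 0.01627
h_f = f(L/D)V²/(2g) = 0.01627·(2270/0.497)·1.459²/(2·9.81) = 8.060 m
Δp = ρg·h_f = 817.0·9.81·8.060 = 64.60 kPa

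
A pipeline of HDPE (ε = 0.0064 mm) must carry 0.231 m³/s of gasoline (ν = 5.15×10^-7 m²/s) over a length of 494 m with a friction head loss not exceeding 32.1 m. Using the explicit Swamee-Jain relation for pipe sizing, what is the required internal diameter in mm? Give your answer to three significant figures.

Swamee-Jain (Type III): D = 0.66·[ε^1.25·(LQ²/(gh_f))^4.75 + ν·Q^9.4·(L/(gh_f))^5.2]^0.04
LQ²/(gh_f) = 0.08371; L/(gh_f) = 1.569
Term 1 = ε^1.25·(…)^4.75 = 2.46×10^-12; Term 2 = ν·Q^9.4·(…)^5.2 = 5.58×10^-12
D = 0.66·(2.46×10^-12 + 5.58×10^-12)^0.04 = 0.2375 m = 238 mm
Check: V = 5.21 m/s, Re = 2.40×10^6, f = 0.01107, h_f = 31.9 m ≈ 32.1 m ✓

D ≈ 238 mm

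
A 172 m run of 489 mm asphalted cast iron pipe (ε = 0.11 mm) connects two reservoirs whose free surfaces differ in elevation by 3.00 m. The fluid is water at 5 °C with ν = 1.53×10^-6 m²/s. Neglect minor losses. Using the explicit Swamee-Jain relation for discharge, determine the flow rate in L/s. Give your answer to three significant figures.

Swamee-Jain (Type II): Q = -0.965·√(gD⁵h_f/L)·ln[ε/(3.7D) + √(3.17ν²L/(gD³h_f))]
√(gD⁵h_f/L) = √(9.81·0.489⁵·3.00/172) = 0.06917
ε/(3.7D) = 6.08×10^-5; √(3.17ν²L/(gD³h_f)) = 1.93×10^-5
Q = -0.965·0.06917·ln(8.006×10^-5) = 0.6296 m³/s
Check: V = 3.35 m/s, Re = 1.07×10^6, f = 0.01498, h_f = 3.02 m ≈ 3.00 m ✓

Q ≈ 630 L/s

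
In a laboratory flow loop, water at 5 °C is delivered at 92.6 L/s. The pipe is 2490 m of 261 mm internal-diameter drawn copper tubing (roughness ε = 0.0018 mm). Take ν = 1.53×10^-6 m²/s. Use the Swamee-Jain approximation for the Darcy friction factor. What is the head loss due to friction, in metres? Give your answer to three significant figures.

h_f ≈ 21.1 m

V = 4Q/(πD²) = 4·0.0926/(π·0.261²) = 1.731 m/s
Re = VD/ν = 1.731·0.261/1.53×10^-6 = 2.95×10^5 → turbulent
ε/D = 0.0018/261 = 6.90×10^-6
Swamee-Jain: f = 0.01450
h_f = f(L/D)V²/(2g) = 0.01450·(2490/0.261)·1.731²/(2·9.81) = 21.12 m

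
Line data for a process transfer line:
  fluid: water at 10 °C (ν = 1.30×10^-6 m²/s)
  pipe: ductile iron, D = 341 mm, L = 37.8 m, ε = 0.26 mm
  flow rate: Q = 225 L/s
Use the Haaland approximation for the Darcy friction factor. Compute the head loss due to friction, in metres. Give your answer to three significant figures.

V = 4Q/(πD²) = 4·0.225/(π·0.341²) = 2.464 m/s
Re = VD/ν = 2.464·0.341/1.30×10^-6 = 6.46×10^5 → turbulent
ε/D = 0.26/341 = 7.62×10^-4
Haaland: f = 0.01893
h_f = f(L/D)V²/(2g) = 0.01893·(37.8/0.341)·2.464²/(2·9.81) = 0.6492 m

h_f ≈ 0.649 m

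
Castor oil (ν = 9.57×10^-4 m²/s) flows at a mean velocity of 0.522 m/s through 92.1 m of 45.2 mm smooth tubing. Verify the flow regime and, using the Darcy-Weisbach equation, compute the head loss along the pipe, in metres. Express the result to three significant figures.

Re = VD/ν = 0.522·0.04520/9.57×10^-4 = 24.7 → laminar (Re < 2300)
f = 64/Re = 2.596
h_f = f(L/D)V²/(2g) = 2.596·(92.1/0.04520)·0.522²/(2·9.81) = 73.46 m

h_f ≈ 73.5 m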